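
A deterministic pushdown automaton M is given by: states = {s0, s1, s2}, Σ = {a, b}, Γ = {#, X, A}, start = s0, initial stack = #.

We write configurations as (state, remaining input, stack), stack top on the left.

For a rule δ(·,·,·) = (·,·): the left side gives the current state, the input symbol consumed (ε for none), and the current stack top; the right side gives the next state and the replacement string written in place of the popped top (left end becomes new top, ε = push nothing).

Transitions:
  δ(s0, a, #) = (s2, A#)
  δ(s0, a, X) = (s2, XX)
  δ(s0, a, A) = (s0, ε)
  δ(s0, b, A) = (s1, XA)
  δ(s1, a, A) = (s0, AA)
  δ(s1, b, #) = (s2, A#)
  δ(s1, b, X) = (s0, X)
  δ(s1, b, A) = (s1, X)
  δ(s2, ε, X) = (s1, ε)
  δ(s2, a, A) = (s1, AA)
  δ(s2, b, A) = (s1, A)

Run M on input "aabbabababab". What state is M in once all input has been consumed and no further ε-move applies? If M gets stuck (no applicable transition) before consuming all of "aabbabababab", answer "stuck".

(s0, aabbabababab, #)
  read a, top #: go to s2, push A# → (s2, abbabababab, A#)
  read a, top A: go to s1, push AA → (s1, bbabababab, AA#)
  read b, top A: go to s1, push X → (s1, babababab, XA#)
  read b, top X: go to s0, push X → (s0, abababab, XA#)
  read a, top X: go to s2, push XX → (s2, bababab, XXA#)
  ε-move, top X: go to s1, push ε → (s1, bababab, XA#)
  read b, top X: go to s0, push X → (s0, ababab, XA#)
  read a, top X: go to s2, push XX → (s2, babab, XXA#)
  ε-move, top X: go to s1, push ε → (s1, babab, XA#)
  read b, top X: go to s0, push X → (s0, abab, XA#)
  read a, top X: go to s2, push XX → (s2, bab, XXA#)
  ε-move, top X: go to s1, push ε → (s1, bab, XA#)
  read b, top X: go to s0, push X → (s0, ab, XA#)
  read a, top X: go to s2, push XX → (s2, b, XXA#)
  ε-move, top X: go to s1, push ε → (s1, b, XA#)
  read b, top X: go to s0, push X → (s0, ε, XA#)
All input consumed; M is in state s0.

s0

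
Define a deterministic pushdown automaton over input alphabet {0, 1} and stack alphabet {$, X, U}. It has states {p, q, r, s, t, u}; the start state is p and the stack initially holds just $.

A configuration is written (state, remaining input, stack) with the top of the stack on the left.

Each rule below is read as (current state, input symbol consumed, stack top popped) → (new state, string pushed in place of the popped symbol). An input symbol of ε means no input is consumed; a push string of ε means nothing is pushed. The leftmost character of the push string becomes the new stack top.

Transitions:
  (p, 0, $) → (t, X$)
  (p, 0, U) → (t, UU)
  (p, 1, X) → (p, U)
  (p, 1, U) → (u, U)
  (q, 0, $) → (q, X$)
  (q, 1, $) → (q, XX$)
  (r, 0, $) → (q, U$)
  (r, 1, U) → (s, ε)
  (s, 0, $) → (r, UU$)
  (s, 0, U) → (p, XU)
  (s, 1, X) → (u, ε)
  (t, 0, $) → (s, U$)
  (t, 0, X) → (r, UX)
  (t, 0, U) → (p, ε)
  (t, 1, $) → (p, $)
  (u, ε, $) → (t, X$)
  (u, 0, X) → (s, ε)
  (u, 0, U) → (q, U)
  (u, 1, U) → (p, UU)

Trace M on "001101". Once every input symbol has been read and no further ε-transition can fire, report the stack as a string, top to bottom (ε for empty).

X$

(p, 001101, $)
  read 0, top $: go to t, push X$ → (t, 01101, X$)
  read 0, top X: go to r, push UX → (r, 1101, UX$)
  read 1, top U: go to s, push ε → (s, 101, X$)
  read 1, top X: go to u, push ε → (u, 01, $)
  ε-move, top $: go to t, push X$ → (t, 01, X$)
  read 0, top X: go to r, push UX → (r, 1, UX$)
  read 1, top U: go to s, push ε → (s, ε, X$)
All input consumed in state s with stack X$.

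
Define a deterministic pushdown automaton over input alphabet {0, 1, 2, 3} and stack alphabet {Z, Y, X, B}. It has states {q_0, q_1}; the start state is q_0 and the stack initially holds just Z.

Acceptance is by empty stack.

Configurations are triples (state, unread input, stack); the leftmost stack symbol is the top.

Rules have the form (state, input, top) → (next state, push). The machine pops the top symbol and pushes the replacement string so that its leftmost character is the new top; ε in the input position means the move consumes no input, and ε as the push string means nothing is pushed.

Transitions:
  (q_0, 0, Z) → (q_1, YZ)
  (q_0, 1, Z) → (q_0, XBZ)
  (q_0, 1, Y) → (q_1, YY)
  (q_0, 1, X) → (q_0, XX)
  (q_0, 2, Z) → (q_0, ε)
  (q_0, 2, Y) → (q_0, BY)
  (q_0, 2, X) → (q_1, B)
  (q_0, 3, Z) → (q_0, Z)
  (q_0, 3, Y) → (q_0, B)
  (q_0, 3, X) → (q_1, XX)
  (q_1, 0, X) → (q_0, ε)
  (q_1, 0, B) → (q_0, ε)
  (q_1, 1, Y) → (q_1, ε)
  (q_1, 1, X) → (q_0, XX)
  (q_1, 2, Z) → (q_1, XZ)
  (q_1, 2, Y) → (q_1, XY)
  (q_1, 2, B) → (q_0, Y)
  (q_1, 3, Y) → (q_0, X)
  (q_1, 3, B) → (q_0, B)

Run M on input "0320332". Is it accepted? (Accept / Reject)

(q_0, 0320332, Z) ⊢ (q_1, 320332, YZ) ⊢ (q_0, 20332, XZ) ⊢ (q_1, 0332, BZ) ⊢ (q_0, 332, Z) ⊢ (q_0, 32, Z) ⊢ (q_0, 2, Z) ⊢ (q_0, ε, ε)
All input consumed and the stack is empty.

Accept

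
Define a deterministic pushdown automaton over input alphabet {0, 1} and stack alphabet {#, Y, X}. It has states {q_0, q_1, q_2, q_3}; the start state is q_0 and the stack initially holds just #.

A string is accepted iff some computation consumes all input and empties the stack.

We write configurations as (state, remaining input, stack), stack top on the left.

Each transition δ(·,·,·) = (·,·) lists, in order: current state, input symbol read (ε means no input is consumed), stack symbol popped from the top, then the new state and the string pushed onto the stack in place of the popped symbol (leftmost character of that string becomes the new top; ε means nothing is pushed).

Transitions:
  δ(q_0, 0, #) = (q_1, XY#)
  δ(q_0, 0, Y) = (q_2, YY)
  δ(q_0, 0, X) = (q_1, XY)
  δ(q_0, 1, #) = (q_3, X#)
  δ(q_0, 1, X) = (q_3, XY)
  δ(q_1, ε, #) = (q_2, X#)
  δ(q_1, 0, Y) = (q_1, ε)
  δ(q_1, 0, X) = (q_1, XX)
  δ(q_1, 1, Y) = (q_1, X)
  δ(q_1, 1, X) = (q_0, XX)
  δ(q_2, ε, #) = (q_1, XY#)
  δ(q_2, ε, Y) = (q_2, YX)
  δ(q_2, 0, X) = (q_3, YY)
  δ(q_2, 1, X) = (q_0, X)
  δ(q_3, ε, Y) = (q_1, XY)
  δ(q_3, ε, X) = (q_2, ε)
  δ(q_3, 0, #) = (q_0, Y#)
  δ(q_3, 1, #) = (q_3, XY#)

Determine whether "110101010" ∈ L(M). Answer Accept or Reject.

(q_0, 110101010, #)
  read 1, top #: go to q_3, push X# → (q_3, 10101010, X#)
  ε-move, top X: go to q_2, push ε → (q_2, 10101010, #)
  ε-move, top #: go to q_1, push XY# → (q_1, 10101010, XY#)
  read 1, top X: go to q_0, push XX → (q_0, 0101010, XXY#)
  read 0, top X: go to q_1, push XY → (q_1, 101010, XYXY#)
  read 1, top X: go to q_0, push XX → (q_0, 01010, XXYXY#)
  read 0, top X: go to q_1, push XY → (q_1, 1010, XYXYXY#)
  read 1, top X: go to q_0, push XX → (q_0, 010, XXYXYXY#)
  read 0, top X: go to q_1, push XY → (q_1, 10, XYXYXYXY#)
  read 1, top X: go to q_0, push XX → (q_0, 0, XXYXYXYXY#)
  read 0, top X: go to q_1, push XY → (q_1, ε, XYXYXYXYXY#)
All input consumed; stack is XYXYXYXYXY#, not empty, and no further ε-move applies.

Reject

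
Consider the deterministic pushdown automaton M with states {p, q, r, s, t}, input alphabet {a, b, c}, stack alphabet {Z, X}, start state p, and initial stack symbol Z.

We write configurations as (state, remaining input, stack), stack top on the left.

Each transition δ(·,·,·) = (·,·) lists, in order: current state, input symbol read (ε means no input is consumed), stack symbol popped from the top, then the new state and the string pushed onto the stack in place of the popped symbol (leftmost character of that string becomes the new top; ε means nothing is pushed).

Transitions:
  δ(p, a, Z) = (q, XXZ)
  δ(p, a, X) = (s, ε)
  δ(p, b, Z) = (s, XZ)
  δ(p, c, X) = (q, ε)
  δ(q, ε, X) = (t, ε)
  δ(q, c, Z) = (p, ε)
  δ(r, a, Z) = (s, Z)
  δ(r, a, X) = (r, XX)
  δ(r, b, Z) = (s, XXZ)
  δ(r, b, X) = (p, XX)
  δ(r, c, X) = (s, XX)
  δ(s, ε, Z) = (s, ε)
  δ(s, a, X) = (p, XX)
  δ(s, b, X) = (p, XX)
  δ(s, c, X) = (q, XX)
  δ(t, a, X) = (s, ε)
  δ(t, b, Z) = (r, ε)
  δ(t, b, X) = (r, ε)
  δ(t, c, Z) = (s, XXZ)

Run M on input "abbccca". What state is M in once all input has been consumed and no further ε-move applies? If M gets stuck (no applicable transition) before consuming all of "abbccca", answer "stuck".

stuck

(p, abbccca, Z)
  read a, top Z: go to q, push XXZ → (q, bbccca, XXZ)
  ε-move, top X: go to t, push ε → (t, bbccca, XZ)
  read b, top X: go to r, push ε → (r, bccca, Z)
  read b, top Z: go to s, push XXZ → (s, ccca, XXZ)
  read c, top X: go to q, push XX → (q, cca, XXXZ)
  ε-move, top X: go to t, push ε → (t, cca, XXZ)
No transition for (t, c, top X); M blocks with input cca remaining.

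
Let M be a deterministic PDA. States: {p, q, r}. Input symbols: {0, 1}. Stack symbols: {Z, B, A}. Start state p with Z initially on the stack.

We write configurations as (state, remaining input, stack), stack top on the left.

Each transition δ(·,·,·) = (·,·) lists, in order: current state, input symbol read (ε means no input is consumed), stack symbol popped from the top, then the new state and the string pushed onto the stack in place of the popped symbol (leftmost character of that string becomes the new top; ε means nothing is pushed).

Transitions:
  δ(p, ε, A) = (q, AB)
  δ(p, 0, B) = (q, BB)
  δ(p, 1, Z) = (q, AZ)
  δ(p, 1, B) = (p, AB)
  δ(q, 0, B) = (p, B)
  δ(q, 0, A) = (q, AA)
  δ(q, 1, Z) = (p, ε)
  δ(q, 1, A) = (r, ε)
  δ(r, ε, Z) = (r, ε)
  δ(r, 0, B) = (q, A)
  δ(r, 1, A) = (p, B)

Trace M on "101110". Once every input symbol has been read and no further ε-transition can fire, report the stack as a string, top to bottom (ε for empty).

(p, 101110, Z)
  read 1, top Z: go to q, push AZ → (q, 01110, AZ)
  read 0, top A: go to q, push AA → (q, 1110, AAZ)
  read 1, top A: go to r, push ε → (r, 110, AZ)
  read 1, top A: go to p, push B → (p, 10, BZ)
  read 1, top B: go to p, push AB → (p, 0, ABZ)
  ε-move, top A: go to q, push AB → (q, 0, ABBZ)
  read 0, top A: go to q, push AA → (q, ε, AABBZ)
All input consumed in state q with stack AABBZ.

AABBZ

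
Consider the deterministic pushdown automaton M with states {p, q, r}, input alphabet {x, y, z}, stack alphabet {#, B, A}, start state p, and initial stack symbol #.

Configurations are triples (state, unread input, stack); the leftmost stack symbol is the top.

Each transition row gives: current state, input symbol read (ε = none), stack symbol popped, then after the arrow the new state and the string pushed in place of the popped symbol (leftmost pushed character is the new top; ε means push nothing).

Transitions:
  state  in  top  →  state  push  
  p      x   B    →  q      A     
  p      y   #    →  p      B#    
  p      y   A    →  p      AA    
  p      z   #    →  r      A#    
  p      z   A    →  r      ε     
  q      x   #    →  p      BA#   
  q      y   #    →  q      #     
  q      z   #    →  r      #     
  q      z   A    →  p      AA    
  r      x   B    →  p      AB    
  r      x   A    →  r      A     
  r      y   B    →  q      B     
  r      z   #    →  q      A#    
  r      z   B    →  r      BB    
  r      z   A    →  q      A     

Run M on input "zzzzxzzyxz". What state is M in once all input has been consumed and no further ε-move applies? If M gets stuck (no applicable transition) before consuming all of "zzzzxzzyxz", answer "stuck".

stuck

(p, zzzzxzzyxz, #)
  read z, top #: go to r, push A# → (r, zzzxzzyxz, A#)
  read z, top A: go to q, push A → (q, zzxzzyxz, A#)
  read z, top A: go to p, push AA → (p, zxzzyxz, AA#)
  read z, top A: go to r, push ε → (r, xzzyxz, A#)
  read x, top A: go to r, push A → (r, zzyxz, A#)
  read z, top A: go to q, push A → (q, zyxz, A#)
  read z, top A: go to p, push AA → (p, yxz, AA#)
  read y, top A: go to p, push AA → (p, xz, AAA#)
No transition for (p, x, top A); M blocks with input xz remaining.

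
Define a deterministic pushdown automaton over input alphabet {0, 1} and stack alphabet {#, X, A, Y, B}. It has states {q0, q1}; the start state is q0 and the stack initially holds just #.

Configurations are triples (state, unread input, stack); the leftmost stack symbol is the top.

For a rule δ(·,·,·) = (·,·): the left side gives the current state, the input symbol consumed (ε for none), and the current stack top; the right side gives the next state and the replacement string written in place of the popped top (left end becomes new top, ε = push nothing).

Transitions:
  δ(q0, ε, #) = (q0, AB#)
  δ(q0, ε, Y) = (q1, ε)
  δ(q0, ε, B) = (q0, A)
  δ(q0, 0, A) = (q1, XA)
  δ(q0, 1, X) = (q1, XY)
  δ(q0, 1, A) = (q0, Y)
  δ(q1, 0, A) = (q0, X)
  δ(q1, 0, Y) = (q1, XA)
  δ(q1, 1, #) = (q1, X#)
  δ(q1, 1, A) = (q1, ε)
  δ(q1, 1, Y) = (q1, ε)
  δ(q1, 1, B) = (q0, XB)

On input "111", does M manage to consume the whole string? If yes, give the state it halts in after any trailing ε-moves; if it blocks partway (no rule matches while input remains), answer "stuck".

(q0, 111, #) ⊢ (q0, 111, AB#) ⊢ (q0, 11, YB#) ⊢ (q1, 11, B#) ⊢ (q0, 1, XB#) ⊢ (q1, ε, XYB#)
All input consumed; M is in state q1.

q1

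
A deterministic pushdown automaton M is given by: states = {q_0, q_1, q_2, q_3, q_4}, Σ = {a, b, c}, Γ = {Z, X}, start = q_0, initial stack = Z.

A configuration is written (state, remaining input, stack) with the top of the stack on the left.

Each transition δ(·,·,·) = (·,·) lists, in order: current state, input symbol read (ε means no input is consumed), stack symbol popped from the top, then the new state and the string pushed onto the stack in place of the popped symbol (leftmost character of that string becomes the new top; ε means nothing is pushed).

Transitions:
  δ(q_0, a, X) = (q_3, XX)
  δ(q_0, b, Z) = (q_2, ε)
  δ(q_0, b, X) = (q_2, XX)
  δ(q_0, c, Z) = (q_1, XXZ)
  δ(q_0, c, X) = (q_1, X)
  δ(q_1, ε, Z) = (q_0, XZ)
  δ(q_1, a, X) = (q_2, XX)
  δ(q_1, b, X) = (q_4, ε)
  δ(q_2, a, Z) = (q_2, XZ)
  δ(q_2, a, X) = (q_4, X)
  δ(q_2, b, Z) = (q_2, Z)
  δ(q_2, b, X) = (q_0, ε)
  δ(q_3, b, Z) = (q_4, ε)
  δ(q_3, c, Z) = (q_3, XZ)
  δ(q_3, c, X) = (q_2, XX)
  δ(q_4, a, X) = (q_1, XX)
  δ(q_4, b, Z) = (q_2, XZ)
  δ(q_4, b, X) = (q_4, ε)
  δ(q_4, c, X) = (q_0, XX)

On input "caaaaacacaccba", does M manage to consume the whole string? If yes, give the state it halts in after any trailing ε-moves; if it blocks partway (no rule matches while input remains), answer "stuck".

q_1

(q_0, caaaaacacaccba, Z)
  read c, top Z: go to q_1, push XXZ → (q_1, aaaaacacaccba, XXZ)
  read a, top X: go to q_2, push XX → (q_2, aaaacacaccba, XXXZ)
  read a, top X: go to q_4, push X → (q_4, aaacacaccba, XXXZ)
  read a, top X: go to q_1, push XX → (q_1, aacacaccba, XXXXZ)
  read a, top X: go to q_2, push XX → (q_2, acacaccba, XXXXXZ)
  read a, top X: go to q_4, push X → (q_4, cacaccba, XXXXXZ)
  read c, top X: go to q_0, push XX → (q_0, acaccba, XXXXXXZ)
  read a, top X: go to q_3, push XX → (q_3, caccba, XXXXXXXZ)
  read c, top X: go to q_2, push XX → (q_2, accba, XXXXXXXXZ)
  read a, top X: go to q_4, push X → (q_4, ccba, XXXXXXXXZ)
  read c, top X: go to q_0, push XX → (q_0, cba, XXXXXXXXXZ)
  read c, top X: go to q_1, push X → (q_1, ba, XXXXXXXXXZ)
  read b, top X: go to q_4, push ε → (q_4, a, XXXXXXXXZ)
  read a, top X: go to q_1, push XX → (q_1, ε, XXXXXXXXXZ)
All input consumed; M is in state q_1.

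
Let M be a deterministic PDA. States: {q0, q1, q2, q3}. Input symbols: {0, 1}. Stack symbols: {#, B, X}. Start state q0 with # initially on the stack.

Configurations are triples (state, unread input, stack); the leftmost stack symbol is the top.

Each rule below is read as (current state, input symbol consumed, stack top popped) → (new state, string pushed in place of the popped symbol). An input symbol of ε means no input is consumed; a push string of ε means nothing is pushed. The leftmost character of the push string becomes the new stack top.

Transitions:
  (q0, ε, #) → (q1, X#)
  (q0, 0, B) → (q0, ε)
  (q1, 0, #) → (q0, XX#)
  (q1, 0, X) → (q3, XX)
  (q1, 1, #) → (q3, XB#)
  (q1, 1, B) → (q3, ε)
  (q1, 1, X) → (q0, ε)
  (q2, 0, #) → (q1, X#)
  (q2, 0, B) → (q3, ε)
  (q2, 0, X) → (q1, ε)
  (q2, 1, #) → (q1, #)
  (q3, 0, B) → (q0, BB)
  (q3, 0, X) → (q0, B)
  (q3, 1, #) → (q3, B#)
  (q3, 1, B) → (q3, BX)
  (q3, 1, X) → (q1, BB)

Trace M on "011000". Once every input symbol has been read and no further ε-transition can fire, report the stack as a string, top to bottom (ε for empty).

X#

(q0, 011000, #) ⊢ (q1, 011000, X#) ⊢ (q3, 11000, XX#) ⊢ (q1, 1000, BBX#) ⊢ (q3, 000, BX#) ⊢ (q0, 00, BBX#) ⊢ (q0, 0, BX#) ⊢ (q0, ε, X#)
All input consumed in state q0 with stack X#.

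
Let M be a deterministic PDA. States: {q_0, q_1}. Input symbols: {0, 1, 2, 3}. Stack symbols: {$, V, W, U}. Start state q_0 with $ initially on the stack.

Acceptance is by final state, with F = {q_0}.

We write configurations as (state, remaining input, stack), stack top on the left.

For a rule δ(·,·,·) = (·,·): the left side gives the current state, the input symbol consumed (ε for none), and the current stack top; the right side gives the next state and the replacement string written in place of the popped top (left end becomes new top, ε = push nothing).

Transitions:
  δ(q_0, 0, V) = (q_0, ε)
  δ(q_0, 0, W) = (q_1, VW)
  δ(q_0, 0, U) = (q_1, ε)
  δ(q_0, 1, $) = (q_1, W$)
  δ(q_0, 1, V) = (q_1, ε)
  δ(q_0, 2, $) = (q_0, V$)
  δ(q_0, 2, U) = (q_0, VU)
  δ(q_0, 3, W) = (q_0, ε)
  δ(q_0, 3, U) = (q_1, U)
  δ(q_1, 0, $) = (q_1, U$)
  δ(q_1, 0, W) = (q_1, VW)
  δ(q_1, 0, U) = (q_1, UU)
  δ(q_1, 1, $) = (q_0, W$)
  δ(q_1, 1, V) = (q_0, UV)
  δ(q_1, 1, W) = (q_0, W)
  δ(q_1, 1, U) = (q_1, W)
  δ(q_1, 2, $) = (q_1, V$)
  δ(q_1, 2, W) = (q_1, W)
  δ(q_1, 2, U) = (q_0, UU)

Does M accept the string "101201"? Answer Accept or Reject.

(q_0, 101201, $)
  read 1, top $: go to q_1, push W$ → (q_1, 01201, W$)
  read 0, top W: go to q_1, push VW → (q_1, 1201, VW$)
  read 1, top V: go to q_0, push UV → (q_0, 201, UVW$)
  read 2, top U: go to q_0, push VU → (q_0, 01, VUVW$)
  read 0, top V: go to q_0, push ε → (q_0, 1, UVW$)
No transition applies at (q_0, 1, UVW$); input not fully consumed.

Reject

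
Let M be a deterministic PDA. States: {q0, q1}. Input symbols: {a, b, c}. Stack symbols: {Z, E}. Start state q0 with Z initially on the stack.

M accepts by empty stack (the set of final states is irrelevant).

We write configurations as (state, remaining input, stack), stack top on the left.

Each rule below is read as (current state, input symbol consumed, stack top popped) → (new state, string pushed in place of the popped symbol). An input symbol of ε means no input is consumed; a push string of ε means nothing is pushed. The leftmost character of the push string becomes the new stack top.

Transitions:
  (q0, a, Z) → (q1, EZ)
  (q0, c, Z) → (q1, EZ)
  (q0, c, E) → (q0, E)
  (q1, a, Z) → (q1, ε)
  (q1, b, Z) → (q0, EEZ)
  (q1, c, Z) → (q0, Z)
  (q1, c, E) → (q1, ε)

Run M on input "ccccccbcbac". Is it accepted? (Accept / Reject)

Reject

(q0, ccccccbcbac, Z)
  read c, top Z: go to q1, push EZ → (q1, cccccbcbac, EZ)
  read c, top E: go to q1, push ε → (q1, ccccbcbac, Z)
  read c, top Z: go to q0, push Z → (q0, cccbcbac, Z)
  read c, top Z: go to q1, push EZ → (q1, ccbcbac, EZ)
  read c, top E: go to q1, push ε → (q1, cbcbac, Z)
  read c, top Z: go to q0, push Z → (q0, bcbac, Z)
No transition applies at (q0, bcbac, Z); input not fully consumed.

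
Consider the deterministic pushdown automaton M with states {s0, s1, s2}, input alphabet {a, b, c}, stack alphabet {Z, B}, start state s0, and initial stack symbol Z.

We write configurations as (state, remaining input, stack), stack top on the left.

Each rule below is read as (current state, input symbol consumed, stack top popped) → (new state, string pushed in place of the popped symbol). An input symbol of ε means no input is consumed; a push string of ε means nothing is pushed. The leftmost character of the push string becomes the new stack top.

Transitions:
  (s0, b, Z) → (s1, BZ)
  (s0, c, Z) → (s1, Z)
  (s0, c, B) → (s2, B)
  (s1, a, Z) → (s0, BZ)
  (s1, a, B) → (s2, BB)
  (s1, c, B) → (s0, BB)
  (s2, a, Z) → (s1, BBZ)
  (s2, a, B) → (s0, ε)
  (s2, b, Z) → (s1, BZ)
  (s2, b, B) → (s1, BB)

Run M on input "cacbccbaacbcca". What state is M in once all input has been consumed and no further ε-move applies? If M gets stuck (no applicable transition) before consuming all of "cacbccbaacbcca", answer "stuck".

s0

(s0, cacbccbaacbcca, Z) ⊢ (s1, acbccbaacbcca, Z) ⊢ (s0, cbccbaacbcca, BZ) ⊢ (s2, bccbaacbcca, BZ) ⊢ (s1, ccbaacbcca, BBZ) ⊢ (s0, cbaacbcca, BBBZ) ⊢ (s2, baacbcca, BBBZ) ⊢ (s1, aacbcca, BBBBZ) ⊢ (s2, acbcca, BBBBBZ) ⊢ (s0, cbcca, BBBBZ) ⊢ (s2, bcca, BBBBZ) ⊢ (s1, cca, BBBBBZ) ⊢ (s0, ca, BBBBBBZ) ⊢ (s2, a, BBBBBBZ) ⊢ (s0, ε, BBBBBZ)
All input consumed; M is in state s0.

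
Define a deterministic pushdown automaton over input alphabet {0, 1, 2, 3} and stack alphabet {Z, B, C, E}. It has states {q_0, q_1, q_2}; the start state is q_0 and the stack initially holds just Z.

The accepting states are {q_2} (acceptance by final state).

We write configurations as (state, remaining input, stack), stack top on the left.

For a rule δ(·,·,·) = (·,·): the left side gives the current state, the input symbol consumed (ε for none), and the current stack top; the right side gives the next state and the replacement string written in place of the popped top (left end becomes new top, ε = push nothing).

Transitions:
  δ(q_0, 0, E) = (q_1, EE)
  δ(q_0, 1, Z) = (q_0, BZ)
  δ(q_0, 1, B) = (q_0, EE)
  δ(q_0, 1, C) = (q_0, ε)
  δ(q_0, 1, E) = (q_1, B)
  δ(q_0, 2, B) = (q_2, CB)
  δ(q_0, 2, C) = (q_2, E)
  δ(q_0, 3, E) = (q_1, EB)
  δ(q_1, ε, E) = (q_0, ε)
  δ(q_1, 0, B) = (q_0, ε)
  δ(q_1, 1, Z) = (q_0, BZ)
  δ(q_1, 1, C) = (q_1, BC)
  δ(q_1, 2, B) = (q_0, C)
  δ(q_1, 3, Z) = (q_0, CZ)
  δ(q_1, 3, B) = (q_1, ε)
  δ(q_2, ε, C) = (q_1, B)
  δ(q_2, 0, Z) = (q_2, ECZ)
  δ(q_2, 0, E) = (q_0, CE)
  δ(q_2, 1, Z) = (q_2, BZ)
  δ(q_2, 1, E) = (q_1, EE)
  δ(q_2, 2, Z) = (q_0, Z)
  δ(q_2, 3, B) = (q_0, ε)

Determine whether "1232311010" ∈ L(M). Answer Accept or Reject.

Reject

(q_0, 1232311010, Z)
  read 1, top Z: go to q_0, push BZ → (q_0, 232311010, BZ)
  read 2, top B: go to q_2, push CB → (q_2, 32311010, CBZ)
  ε-move, top C: go to q_1, push B → (q_1, 32311010, BBZ)
  read 3, top B: go to q_1, push ε → (q_1, 2311010, BZ)
  read 2, top B: go to q_0, push C → (q_0, 311010, CZ)
No transition applies at (q_0, 311010, CZ); input not fully consumed.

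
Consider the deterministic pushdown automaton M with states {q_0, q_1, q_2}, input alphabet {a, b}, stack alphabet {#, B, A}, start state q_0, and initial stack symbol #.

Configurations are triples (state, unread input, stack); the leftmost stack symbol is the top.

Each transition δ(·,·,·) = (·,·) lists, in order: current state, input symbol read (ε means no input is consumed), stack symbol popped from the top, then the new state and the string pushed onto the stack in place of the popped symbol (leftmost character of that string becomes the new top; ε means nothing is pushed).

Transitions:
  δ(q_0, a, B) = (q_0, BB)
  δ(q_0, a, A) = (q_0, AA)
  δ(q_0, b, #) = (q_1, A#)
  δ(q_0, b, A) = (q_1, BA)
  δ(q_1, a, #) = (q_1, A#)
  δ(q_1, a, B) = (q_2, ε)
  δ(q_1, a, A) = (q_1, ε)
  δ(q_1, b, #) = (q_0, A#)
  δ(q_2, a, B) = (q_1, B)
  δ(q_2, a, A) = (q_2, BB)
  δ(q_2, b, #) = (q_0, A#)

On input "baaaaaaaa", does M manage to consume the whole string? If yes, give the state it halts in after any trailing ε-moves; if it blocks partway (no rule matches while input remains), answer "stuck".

q_1

(q_0, baaaaaaaa, #)
  read b, top #: go to q_1, push A# → (q_1, aaaaaaaa, A#)
  read a, top A: go to q_1, push ε → (q_1, aaaaaaa, #)
  read a, top #: go to q_1, push A# → (q_1, aaaaaa, A#)
  read a, top A: go to q_1, push ε → (q_1, aaaaa, #)
  read a, top #: go to q_1, push A# → (q_1, aaaa, A#)
  read a, top A: go to q_1, push ε → (q_1, aaa, #)
  read a, top #: go to q_1, push A# → (q_1, aa, A#)
  read a, top A: go to q_1, push ε → (q_1, a, #)
  read a, top #: go to q_1, push A# → (q_1, ε, A#)
All input consumed; M is in state q_1.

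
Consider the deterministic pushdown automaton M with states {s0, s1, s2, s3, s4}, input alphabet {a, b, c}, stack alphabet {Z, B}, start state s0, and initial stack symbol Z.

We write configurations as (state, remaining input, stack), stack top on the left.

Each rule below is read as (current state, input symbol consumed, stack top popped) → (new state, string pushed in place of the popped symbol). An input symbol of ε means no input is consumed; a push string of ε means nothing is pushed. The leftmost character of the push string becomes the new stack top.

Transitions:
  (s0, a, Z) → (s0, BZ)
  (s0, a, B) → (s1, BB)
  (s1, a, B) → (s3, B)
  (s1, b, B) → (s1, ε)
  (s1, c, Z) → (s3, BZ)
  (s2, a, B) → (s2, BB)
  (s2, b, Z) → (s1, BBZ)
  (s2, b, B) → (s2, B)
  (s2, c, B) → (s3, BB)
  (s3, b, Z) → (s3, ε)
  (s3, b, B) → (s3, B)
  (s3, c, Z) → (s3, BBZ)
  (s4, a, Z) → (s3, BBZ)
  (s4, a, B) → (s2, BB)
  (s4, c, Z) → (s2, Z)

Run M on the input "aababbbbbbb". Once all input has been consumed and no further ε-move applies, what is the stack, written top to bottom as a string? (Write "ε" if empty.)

BZ

(s0, aababbbbbbb, Z) ⊢ (s0, ababbbbbbb, BZ) ⊢ (s1, babbbbbbb, BBZ) ⊢ (s1, abbbbbbb, BZ) ⊢ (s3, bbbbbbb, BZ) ⊢ (s3, bbbbbb, BZ) ⊢ (s3, bbbbb, BZ) ⊢ (s3, bbbb, BZ) ⊢ (s3, bbb, BZ) ⊢ (s3, bb, BZ) ⊢ (s3, b, BZ) ⊢ (s3, ε, BZ)
All input consumed in state s3 with stack BZ.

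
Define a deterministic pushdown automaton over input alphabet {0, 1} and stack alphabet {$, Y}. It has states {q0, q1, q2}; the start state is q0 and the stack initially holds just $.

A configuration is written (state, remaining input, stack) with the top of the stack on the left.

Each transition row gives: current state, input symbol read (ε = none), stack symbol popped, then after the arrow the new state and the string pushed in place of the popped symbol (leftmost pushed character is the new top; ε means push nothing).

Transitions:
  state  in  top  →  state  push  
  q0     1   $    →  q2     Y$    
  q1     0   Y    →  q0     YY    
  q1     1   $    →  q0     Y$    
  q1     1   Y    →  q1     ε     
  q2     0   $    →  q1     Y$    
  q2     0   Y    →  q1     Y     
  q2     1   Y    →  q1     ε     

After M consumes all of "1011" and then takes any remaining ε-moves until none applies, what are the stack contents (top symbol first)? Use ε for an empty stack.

(q0, 1011, $)
  read 1, top $: go to q2, push Y$ → (q2, 011, Y$)
  read 0, top Y: go to q1, push Y → (q1, 11, Y$)
  read 1, top Y: go to q1, push ε → (q1, 1, $)
  read 1, top $: go to q0, push Y$ → (q0, ε, Y$)
All input consumed in state q0 with stack Y$.

Y$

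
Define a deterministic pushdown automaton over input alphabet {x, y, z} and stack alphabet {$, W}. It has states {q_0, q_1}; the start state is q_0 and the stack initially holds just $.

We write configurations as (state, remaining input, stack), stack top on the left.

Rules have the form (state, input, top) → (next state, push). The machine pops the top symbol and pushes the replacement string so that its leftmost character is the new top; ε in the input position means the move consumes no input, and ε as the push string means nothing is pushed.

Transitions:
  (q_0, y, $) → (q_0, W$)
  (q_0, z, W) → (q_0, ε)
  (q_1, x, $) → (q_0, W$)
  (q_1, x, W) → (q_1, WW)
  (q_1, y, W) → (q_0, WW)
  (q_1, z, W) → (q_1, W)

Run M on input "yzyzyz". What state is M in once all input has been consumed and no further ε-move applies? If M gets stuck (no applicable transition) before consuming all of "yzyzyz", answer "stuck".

q_0

(q_0, yzyzyz, $)
  read y, top $: go to q_0, push W$ → (q_0, zyzyz, W$)
  read z, top W: go to q_0, push ε → (q_0, yzyz, $)
  read y, top $: go to q_0, push W$ → (q_0, zyz, W$)
  read z, top W: go to q_0, push ε → (q_0, yz, $)
  read y, top $: go to q_0, push W$ → (q_0, z, W$)
  read z, top W: go to q_0, push ε → (q_0, ε, $)
All input consumed; M is in state q_0.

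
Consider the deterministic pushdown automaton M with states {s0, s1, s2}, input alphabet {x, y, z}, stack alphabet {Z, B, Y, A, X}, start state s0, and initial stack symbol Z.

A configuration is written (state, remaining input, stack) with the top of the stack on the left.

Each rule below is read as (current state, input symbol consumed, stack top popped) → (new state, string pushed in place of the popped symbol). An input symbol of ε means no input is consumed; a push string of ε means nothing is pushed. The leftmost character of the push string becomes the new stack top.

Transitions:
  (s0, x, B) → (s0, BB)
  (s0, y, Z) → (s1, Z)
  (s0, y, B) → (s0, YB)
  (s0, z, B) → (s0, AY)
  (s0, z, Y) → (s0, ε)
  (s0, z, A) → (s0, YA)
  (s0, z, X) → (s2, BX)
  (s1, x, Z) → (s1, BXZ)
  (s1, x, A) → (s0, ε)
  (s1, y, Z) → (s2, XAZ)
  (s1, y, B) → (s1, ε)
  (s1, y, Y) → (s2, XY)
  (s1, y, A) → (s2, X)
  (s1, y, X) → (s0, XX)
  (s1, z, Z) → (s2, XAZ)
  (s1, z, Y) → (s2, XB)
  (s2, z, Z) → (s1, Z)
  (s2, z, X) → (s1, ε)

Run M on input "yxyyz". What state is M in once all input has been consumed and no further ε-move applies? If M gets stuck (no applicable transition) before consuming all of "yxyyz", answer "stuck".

(s0, yxyyz, Z)
  read y, top Z: go to s1, push Z → (s1, xyyz, Z)
  read x, top Z: go to s1, push BXZ → (s1, yyz, BXZ)
  read y, top B: go to s1, push ε → (s1, yz, XZ)
  read y, top X: go to s0, push XX → (s0, z, XXZ)
  read z, top X: go to s2, push BX → (s2, ε, BXXZ)
All input consumed; M is in state s2.

s2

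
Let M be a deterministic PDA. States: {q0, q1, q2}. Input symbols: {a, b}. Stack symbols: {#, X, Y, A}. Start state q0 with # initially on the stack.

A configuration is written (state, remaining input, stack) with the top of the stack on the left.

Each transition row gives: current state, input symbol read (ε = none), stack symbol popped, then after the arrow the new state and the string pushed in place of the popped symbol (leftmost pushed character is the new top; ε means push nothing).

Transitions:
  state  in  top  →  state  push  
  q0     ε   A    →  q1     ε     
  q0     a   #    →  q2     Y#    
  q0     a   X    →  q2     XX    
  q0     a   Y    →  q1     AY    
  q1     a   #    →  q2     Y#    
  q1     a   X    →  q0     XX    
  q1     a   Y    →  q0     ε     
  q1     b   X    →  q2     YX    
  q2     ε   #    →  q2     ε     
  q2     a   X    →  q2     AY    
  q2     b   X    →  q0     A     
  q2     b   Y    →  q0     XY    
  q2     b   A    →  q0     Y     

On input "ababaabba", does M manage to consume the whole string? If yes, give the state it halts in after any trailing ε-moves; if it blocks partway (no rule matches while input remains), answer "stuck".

(q0, ababaabba, #) ⊢ (q2, babaabba, Y#) ⊢ (q0, abaabba, XY#) ⊢ (q2, baabba, XXY#) ⊢ (q0, aabba, AXY#) ⊢ (q1, aabba, XY#) ⊢ (q0, abba, XXY#) ⊢ (q2, bba, XXXY#) ⊢ (q0, ba, AXXY#) ⊢ (q1, ba, XXY#) ⊢ (q2, a, YXXY#)
No transition for (q2, a, top Y); M blocks with input a remaining.

stuck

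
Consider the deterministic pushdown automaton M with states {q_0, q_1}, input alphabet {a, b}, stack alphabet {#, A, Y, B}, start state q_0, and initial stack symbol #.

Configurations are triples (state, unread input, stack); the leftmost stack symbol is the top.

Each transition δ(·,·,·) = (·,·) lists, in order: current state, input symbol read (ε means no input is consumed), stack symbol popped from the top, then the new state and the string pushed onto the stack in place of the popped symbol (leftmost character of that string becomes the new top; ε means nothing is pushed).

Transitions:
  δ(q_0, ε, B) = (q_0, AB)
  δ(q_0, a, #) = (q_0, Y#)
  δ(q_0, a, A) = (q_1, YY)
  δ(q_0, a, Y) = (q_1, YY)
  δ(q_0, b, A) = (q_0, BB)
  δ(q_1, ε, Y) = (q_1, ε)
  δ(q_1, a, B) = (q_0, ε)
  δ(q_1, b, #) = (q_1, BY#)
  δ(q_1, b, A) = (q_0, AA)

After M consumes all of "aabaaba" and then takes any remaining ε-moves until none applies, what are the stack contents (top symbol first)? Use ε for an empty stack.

Y#

(q_0, aabaaba, #)
  read a, top #: go to q_0, push Y# → (q_0, abaaba, Y#)
  read a, top Y: go to q_1, push YY → (q_1, baaba, YY#)
  ε-move, top Y: go to q_1, push ε → (q_1, baaba, Y#)
  ε-move, top Y: go to q_1, push ε → (q_1, baaba, #)
  read b, top #: go to q_1, push BY# → (q_1, aaba, BY#)
  read a, top B: go to q_0, push ε → (q_0, aba, Y#)
  read a, top Y: go to q_1, push YY → (q_1, ba, YY#)
  ε-move, top Y: go to q_1, push ε → (q_1, ba, Y#)
  ε-move, top Y: go to q_1, push ε → (q_1, ba, #)
  read b, top #: go to q_1, push BY# → (q_1, a, BY#)
  read a, top B: go to q_0, push ε → (q_0, ε, Y#)
All input consumed in state q_0 with stack Y#.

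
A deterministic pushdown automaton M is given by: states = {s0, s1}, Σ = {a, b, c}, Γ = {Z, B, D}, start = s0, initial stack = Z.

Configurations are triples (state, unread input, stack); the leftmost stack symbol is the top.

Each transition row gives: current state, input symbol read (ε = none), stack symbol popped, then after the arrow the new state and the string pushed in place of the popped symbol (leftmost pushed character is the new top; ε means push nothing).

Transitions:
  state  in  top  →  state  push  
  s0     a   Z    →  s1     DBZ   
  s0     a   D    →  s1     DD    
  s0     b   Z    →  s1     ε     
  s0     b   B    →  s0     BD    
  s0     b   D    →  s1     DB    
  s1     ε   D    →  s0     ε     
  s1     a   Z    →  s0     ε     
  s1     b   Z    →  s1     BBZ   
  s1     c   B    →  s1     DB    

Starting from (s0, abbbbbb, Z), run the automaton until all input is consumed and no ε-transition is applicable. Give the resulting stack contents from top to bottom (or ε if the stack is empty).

(s0, abbbbbb, Z)
  read a, top Z: go to s1, push DBZ → (s1, bbbbbb, DBZ)
  ε-move, top D: go to s0, push ε → (s0, bbbbbb, BZ)
  read b, top B: go to s0, push BD → (s0, bbbbb, BDZ)
  read b, top B: go to s0, push BD → (s0, bbbb, BDDZ)
  read b, top B: go to s0, push BD → (s0, bbb, BDDDZ)
  read b, top B: go to s0, push BD → (s0, bb, BDDDDZ)
  read b, top B: go to s0, push BD → (s0, b, BDDDDDZ)
  read b, top B: go to s0, push BD → (s0, ε, BDDDDDDZ)
All input consumed in state s0 with stack BDDDDDDZ.

BDDDDDDZ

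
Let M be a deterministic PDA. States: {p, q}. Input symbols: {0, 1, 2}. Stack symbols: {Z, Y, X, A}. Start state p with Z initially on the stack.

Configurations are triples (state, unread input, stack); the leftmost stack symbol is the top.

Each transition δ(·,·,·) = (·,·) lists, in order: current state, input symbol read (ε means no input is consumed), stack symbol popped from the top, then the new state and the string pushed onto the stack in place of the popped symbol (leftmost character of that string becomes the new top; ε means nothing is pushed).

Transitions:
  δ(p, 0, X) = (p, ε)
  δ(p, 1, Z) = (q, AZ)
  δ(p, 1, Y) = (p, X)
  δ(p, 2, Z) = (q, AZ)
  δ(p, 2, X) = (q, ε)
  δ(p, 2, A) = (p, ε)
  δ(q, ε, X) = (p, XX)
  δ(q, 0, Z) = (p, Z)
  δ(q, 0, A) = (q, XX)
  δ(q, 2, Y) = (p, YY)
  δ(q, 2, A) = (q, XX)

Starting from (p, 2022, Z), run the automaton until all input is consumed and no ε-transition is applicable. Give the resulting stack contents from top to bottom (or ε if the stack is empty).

(p, 2022, Z)
  read 2, top Z: go to q, push AZ → (q, 022, AZ)
  read 0, top A: go to q, push XX → (q, 22, XXZ)
  ε-move, top X: go to p, push XX → (p, 22, XXXZ)
  read 2, top X: go to q, push ε → (q, 2, XXZ)
  ε-move, top X: go to p, push XX → (p, 2, XXXZ)
  read 2, top X: go to q, push ε → (q, ε, XXZ)
  ε-move, top X: go to p, push XX → (p, ε, XXXZ)
All input consumed in state p with stack XXXZ.

XXXZ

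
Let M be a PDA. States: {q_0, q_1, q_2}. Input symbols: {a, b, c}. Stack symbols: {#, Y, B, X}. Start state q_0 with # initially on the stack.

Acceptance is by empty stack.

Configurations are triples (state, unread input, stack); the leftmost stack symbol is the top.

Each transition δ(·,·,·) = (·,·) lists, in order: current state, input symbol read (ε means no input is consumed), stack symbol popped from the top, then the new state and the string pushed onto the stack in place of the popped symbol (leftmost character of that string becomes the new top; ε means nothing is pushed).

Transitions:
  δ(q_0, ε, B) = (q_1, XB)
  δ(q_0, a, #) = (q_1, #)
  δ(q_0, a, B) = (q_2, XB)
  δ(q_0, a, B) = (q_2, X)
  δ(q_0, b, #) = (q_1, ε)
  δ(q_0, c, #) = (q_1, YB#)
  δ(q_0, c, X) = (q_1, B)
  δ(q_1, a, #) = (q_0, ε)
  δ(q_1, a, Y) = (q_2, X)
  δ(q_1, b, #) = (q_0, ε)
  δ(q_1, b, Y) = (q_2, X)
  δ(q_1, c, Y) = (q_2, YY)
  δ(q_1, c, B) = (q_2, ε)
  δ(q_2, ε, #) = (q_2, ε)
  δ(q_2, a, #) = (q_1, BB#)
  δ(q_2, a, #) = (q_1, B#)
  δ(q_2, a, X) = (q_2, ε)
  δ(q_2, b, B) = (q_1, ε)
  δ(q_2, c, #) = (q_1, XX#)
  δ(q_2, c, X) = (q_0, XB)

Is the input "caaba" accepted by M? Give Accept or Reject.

Accept

One accepting computation: (q_0, caaba, #) ⊢ (q_1, aaba, YB#) ⊢ (q_2, aba, XB#) ⊢ (q_2, ba, B#) ⊢ (q_1, a, #) ⊢ (q_0, ε, ε)
All input consumed and the stack is empty.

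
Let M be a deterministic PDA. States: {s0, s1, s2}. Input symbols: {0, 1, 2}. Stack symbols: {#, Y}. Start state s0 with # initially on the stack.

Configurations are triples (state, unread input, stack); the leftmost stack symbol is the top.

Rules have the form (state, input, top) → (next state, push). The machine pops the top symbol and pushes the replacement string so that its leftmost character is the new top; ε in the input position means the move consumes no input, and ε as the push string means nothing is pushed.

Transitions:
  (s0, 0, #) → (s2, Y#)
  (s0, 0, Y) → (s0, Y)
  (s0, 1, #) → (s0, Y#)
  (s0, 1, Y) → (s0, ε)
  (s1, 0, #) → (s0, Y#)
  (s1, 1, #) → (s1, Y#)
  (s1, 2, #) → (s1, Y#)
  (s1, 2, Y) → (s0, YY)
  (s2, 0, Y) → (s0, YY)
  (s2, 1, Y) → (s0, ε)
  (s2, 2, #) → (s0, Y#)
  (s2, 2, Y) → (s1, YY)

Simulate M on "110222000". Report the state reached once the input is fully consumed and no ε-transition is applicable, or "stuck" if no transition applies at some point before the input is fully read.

stuck

(s0, 110222000, #)
  read 1, top #: go to s0, push Y# → (s0, 10222000, Y#)
  read 1, top Y: go to s0, push ε → (s0, 0222000, #)
  read 0, top #: go to s2, push Y# → (s2, 222000, Y#)
  read 2, top Y: go to s1, push YY → (s1, 22000, YY#)
  read 2, top Y: go to s0, push YY → (s0, 2000, YYY#)
No transition for (s0, 2, top Y); M blocks with input 2000 remaining.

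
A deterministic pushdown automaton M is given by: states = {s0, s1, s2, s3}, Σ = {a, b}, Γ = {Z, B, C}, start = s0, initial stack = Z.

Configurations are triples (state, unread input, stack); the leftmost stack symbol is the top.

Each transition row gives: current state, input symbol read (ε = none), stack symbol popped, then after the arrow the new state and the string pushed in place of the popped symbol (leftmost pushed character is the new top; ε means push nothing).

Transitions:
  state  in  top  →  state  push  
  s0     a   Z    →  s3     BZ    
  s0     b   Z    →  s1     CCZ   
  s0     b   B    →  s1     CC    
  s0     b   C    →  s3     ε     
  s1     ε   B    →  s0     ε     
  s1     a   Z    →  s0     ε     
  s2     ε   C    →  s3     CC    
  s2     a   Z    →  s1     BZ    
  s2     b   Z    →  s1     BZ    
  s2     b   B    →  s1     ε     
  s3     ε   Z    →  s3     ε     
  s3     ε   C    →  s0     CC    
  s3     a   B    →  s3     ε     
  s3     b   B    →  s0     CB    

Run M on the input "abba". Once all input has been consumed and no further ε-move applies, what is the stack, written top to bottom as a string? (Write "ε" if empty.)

(s0, abba, Z)
  read a, top Z: go to s3, push BZ → (s3, bba, BZ)
  read b, top B: go to s0, push CB → (s0, ba, CBZ)
  read b, top C: go to s3, push ε → (s3, a, BZ)
  read a, top B: go to s3, push ε → (s3, ε, Z)
  ε-move, top Z: go to s3, push ε → (s3, ε, ε)
All input consumed in state s3 with stack ε.

ε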